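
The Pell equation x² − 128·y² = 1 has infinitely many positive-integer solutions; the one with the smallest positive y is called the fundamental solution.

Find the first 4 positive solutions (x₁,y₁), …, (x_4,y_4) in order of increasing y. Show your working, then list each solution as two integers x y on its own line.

577 51
665857 58854
768398401 67917465
886731088897 78376695756

√128 → a₀=11, period (3,5,3,22); ℓ=4 even so k=3
k=0  a_k=11  p_k/q_k = 11/1
k=1  a_k=3  p_k/q_k = 34/3
k=2  a_k=5  p_k/q_k = 181/16
k=3  a_k=3  p_k/q_k = 577/51
→ (577, 51).  Check: 577²=332929, 128·51²=332928, difference 1.
n=2: (577,51)∘(577,51) = (577·577+128·51·51, 577·51+51·577) = (665857,58854)
n=3: (665857,58854)∘(577,51) = (577·665857+128·51·58854, 577·58854+51·665857) = (768398401,67917465)
n=4: (768398401,67917465)∘(577,51) = (577·768398401+128·51·67917465, 577·67917465+51·768398401) = (886731088897,78376695756)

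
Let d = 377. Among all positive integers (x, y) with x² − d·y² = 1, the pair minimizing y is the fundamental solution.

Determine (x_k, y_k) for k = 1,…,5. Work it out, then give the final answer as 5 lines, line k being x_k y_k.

√377 = [19; 2,2,2,38, …], period ℓ=4 (even) → k=3
a_0=19:  p_0=19·1+0=19,  q_0=19·0+1=1
…
a_2=2:  p_2=2·39+19=97,  q_2=2·2+1=5
a_3=2:  p_3=2·97+39=233,  q_3=2·5+2=12
(x₁, y₁) = (233, 12);  233² − 377·12² = 1 ✓
n=2: (233,12)∘(233,12) = (233·233+377·12·12, 233·12+12·233) = (108577,5592)
n=3: (108577,5592)∘(233,12) = (233·108577+377·12·5592, 233·5592+12·108577) = (50596649,2605860)
n=4: (50596649,2605860)∘(233,12) = (233·50596649+377·12·2605860, 233·2605860+12·50596649) = (23577929857,1214325168)
n=5: (23577929857,1214325168)∘(233,12) = (233·23577929857+377·12·1214325168, 233·1214325168+12·23577929857) = (10987264716713,565872922428)

233 12
108577 5592
50596649 2605860
23577929857 1214325168
10987264716713 565872922428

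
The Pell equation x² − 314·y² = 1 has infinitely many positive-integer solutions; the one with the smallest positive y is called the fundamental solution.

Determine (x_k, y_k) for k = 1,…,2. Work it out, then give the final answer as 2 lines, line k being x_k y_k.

d=314: √d = [17; 1,2,1,1,2,1,34] (ℓ=7, odd), read p_13/q_13
step 0: (17, 1)  from 17·(1,0) + (0,1)
step 1: (18, 1)  from 1·(17,1) + (1,0)
…
step 3: (71, 4)  from 1·(53,3) + (18,1)
step 4: (124, 7)  from 1·(71,4) + (53,3)
…
step 7: (15381, 868)  from 34·(443,25) + (319,18)
…
step 9: (47029, 2654)  from 2·(15824,893) + (15381,868)
…
step 11: (109882, 6201)  from 1·(62853,3547) + (47029,2654)
step 12: (282617, 15949)  from 2·(109882,6201) + (62853,3547)
step 13: (392499, 22150)  from 1·(282617,15949) + (109882,6201)
→ (392499, 22150).  Check: 392499²=154055465001, 314·22150²=154055465000, difference 1.
(x_2, y_2) = (392499·392499 + 314·22150·22150, 392499·22150 + 22150·392499) = (308110930001, 17387705700)

392499 22150
308110930001 17387705700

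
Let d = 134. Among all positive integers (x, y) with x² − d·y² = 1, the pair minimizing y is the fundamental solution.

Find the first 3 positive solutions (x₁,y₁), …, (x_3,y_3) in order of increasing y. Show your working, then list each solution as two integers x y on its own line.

[11; 1,1,2,1,3,…,1,1,22] for √134; ℓ=14 ⇒ convergent index 13
i=0: a=11 ⇒ p=11, q=1
i=1: a=1 ⇒ p=12, q=1
…
i=4: a=1 ⇒ p=81, q=7
…
i=6: a=1 ⇒ p=382, q=33
…
i=9: a=3 ⇒ p=17630, q=1523
…
i=12: a=1 ⇒ p=84029, q=7259
i=13: a=1 ⇒ p=145925, q=12606
fundamental: x₁=145925, y₁=12606  (since 21294105625 − 134·158911236 = 1)
n=2: (145925,12606)∘(145925,12606) = (145925·145925+134·12606·12606, 145925·12606+12606·145925) = (42588211249,3679061100)
n=3: (42588211249,3679061100)∘(145925,12606) = (145925·42588211249+134·12606·3679061100, 145925·3679061100+12606·42588211249) = (12429369452874725,1073733982022394)

145925 12606
42588211249 3679061100
12429369452874725 1073733982022394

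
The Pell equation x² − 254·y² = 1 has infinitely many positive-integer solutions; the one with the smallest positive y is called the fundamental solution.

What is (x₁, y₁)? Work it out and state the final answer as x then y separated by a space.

[15; 1,14,1,30] for √254; ℓ=4 ⇒ convergent index 3
i=0: a=15 ⇒ p=15, q=1
i=1: a=1 ⇒ p=16, q=1
i=2: a=14 ⇒ p=239, q=15
i=3: a=1 ⇒ p=255, q=16
(x₁, y₁) = (255, 16);  255² − 254·16² = 1 ✓

255 16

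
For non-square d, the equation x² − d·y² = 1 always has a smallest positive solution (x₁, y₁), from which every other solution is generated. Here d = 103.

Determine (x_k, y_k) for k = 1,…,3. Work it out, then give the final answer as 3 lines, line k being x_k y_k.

227528 22419
103537981567 10201900464
47115579739725224 4642436017523565

[10; 6,1,2,1,1,9,1,1,2,1,6,20] for √103; ℓ=12 ⇒ convergent index 11
k=0  a_k=10  p_k/q_k = 10/1
k=1  a_k=6  p_k/q_k = 61/6
…
k=3  a_k=2  p_k/q_k = 203/20
…
k=5  a_k=1  p_k/q_k = 477/47
k=6  a_k=9  p_k/q_k = 4567/450
k=7  a_k=1  p_k/q_k = 5044/497
k=8  a_k=1  p_k/q_k = 9611/947
…
k=10  a_k=1  p_k/q_k = 33877/3338
k=11  a_k=6  p_k/q_k = 227528/22419
fundamental: x₁=227528, y₁=22419  (since 51768990784 − 103·502611561 = 1)
(227528+22419√103)^2 = 103537981567 + 10201900464√103
(227528+22419√103)^3 = 47115579739725224 + 4642436017523565√103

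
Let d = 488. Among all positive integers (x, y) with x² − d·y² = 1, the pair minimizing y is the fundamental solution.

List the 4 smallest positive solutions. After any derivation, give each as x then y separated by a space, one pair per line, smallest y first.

√488 = [22; 11,44, …], period ℓ=2 (even) → k=1
i=0: a=22 ⇒ p=22, q=1
i=1: a=11 ⇒ p=243, q=11
fundamental: x₁=243, y₁=11  (since 59049 − 488·121 = 1)
(243+11√488)^2 = 118097 + 5346√488
(243+11√488)^3 = 57394899 + 2598145√488
(243+11√488)^4 = 27893802817 + 1262693124√488

243 11
118097 5346
57394899 2598145
27893802817 1262693124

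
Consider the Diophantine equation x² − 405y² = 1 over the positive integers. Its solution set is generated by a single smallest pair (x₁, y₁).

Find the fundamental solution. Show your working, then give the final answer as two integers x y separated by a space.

161 8

[20; 8,40] for √405; ℓ=2 ⇒ convergent index 1
i=0: a=20 ⇒ p=20, q=1
i=1: a=8 ⇒ p=161, q=8
fundamental: x₁=161, y₁=8  (since 25921 − 405·64 = 1)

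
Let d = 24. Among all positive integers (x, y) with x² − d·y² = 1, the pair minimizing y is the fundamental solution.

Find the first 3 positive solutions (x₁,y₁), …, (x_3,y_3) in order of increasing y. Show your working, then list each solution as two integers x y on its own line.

5 1
49 10
485 99

√24 = [4; 1,8, …], period ℓ=2 (even) → k=1
a_0=4:  p_0=4·1+0=4,  q_0=4·0+1=1
a_1=1:  p_1=1·4+1=5,  q_1=1·1+0=1
fundamental: x₁=5, y₁=1  (since 25 − 24·1 = 1)
k=2:  x_2 = 5·5+24·1·1 = 49,  y_2 = 5·1+1·5 = 10
k=3:  x_3 = 5·49+24·1·10 = 485,  y_3 = 5·10+1·49 = 99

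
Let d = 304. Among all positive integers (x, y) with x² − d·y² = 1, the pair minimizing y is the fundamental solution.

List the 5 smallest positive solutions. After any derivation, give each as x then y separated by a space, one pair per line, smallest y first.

[17; 2,3,2,1,1,1,1,1,2,3,2,34] for √304; ℓ=12 ⇒ convergent index 11
i=0: a=17 ⇒ p=17, q=1
…
i=2: a=3 ⇒ p=122, q=7
i=3: a=2 ⇒ p=279, q=16
…
i=7: a=1 ⇒ p=1761, q=101
…
i=10: a=3 ⇒ p=25177, q=1444
i=11: a=2 ⇒ p=57799, q=3315
fundamental: x₁=57799, y₁=3315  (since 3340724401 − 304·10989225 = 1)
n=2: (57799,3315)∘(57799,3315) = (57799·57799+304·3315·3315, 57799·3315+3315·57799) = (6681448801,383207370)
n=3: (6681448801,383207370)∘(57799,3315) = (57799·6681448801+304·3315·383207370, 57799·383207370+3315·6681448801) = (772362118440199,44298005553945)
n=4: (772362118440199,44298005553945)∘(57799,3315) = (57799·772362118440199+304·3315·44298005553945, 57799·44298005553945+3315·772362118440199) = (89283516160768675201,5120760845641726740)
n=5: (89283516160768675201,5120760845641726740)∘(57799,3315) = (57799·89283516160768675201+304·3315·5120760845641726740, 57799·5120760845641726740+3315·89283516160768675201) = (10320995900380175197444999,591949712190194322136575)

57799 3315
6681448801 383207370
772362118440199 44298005553945
89283516160768675201 5120760845641726740
10320995900380175197444999 591949712190194322136575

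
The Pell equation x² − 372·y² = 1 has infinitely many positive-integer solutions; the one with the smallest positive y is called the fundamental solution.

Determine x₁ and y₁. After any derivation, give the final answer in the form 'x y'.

12151 630

[19; 3,2,12,2,3,38] for √372; ℓ=6 ⇒ convergent index 5
a_0=19:  p_0=19·1+0=19,  q_0=19·0+1=1
a_1=3:  p_1=3·19+1=58,  q_1=3·1+0=3
…
a_3=12:  p_3=12·135+58=1678,  q_3=12·7+3=87
a_4=2:  p_4=2·1678+135=3491,  q_4=2·87+7=181
a_5=3:  p_5=3·3491+1678=12151,  q_5=3·181+87=630
fundamental: x₁=12151, y₁=630  (since 147646801 − 372·396900 = 1)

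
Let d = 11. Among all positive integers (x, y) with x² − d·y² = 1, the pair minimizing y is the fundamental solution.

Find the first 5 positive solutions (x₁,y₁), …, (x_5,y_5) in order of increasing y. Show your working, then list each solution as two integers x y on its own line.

√11 = [3; 3,6, …], period ℓ=2 (even) → k=1
i=0: a=3 ⇒ p=3, q=1
i=1: a=3 ⇒ p=10, q=3
(x₁, y₁) = (10, 3);  10² − 11·3² = 1 ✓
(10+3√11)^2 = 199 + 60√11
(10+3√11)^3 = 3970 + 1197√11
(10+3√11)^4 = 79201 + 23880√11
(10+3√11)^5 = 1580050 + 476403√11

10 3
199 60
3970 1197
79201 23880
1580050 476403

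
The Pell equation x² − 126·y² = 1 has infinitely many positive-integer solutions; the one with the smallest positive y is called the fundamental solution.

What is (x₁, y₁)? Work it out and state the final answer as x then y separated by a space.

449 40

[11; 4,2,4,22] for √126; ℓ=4 ⇒ convergent index 3
k=0  a_k=11  p_k/q_k = 11/1
…
k=2  a_k=2  p_k/q_k = 101/9
k=3  a_k=4  p_k/q_k = 449/40
fundamental: x₁=449, y₁=40  (since 201601 − 126·1600 = 1)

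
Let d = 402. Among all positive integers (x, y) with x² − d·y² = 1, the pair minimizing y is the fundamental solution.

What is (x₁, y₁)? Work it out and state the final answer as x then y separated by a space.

401 20

[20; 20,40] for √402; ℓ=2 ⇒ convergent index 1
step 0: (20, 1)  from 20·(1,0) + (0,1)
step 1: (401, 20)  from 20·(20,1) + (1,0)
→ (401, 20).  Check: 401²=160801, 402·20²=160800, difference 1.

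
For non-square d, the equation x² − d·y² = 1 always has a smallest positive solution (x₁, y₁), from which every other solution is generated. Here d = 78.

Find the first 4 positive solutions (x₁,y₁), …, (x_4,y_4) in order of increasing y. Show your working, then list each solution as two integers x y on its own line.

d=78: √d = [8; 1,4,1,16] (ℓ=4, even), read p_3/q_3
a_0=8:  p_0=8·1+0=8,  q_0=8·0+1=1
…
a_2=4:  p_2=4·9+8=44,  q_2=4·1+1=5
a_3=1:  p_3=1·44+9=53,  q_3=1·5+1=6
→ (53, 6).  Check: 53²=2809, 78·6²=2808, difference 1.
k=2:  x_2 = 53·53+78·6·6 = 5617,  y_2 = 53·6+6·53 = 636
k=3:  x_3 = 53·5617+78·6·636 = 595349,  y_3 = 53·636+6·5617 = 67410
k=4:  x_4 = 53·595349+78·6·67410 = 63101377,  y_4 = 53·67410+6·595349 = 7144824

53 6
5617 636
595349 67410
63101377 7144824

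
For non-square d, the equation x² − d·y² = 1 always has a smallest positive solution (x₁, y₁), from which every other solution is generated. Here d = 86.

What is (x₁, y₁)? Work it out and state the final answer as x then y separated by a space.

10405 1122

√86 → a₀=9, period (3,1,1,1,8,1,1,1,3,18); ℓ=10 even so k=9
i=0: a=9 ⇒ p=9, q=1
…
i=6: a=1 ⇒ p=983, q=106
…
i=8: a=1 ⇒ p=2847, q=307
i=9: a=3 ⇒ p=10405, q=1122
(x₁, y₁) = (10405, 1122);  10405² − 86·1122² = 1 ✓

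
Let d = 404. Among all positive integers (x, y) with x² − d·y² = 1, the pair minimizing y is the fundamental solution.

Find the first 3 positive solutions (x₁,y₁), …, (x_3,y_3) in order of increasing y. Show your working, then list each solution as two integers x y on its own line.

201 10
80801 4020
32481801 1616030

[20; 10,40] for √404; ℓ=2 ⇒ convergent index 1
i=0: a=20 ⇒ p=20, q=1
i=1: a=10 ⇒ p=201, q=10
fundamental: x₁=201, y₁=10  (since 40401 − 404·100 = 1)
k=2:  x_2 = 201·201+404·10·10 = 80801,  y_2 = 201·10+10·201 = 4020
k=3:  x_3 = 201·80801+404·10·4020 = 32481801,  y_3 = 201·4020+10·80801 = 1616030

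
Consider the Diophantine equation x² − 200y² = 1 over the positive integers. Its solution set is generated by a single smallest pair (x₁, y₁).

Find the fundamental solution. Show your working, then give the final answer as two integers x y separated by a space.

99 7

d=200: √d = [14; 7,28] (ℓ=2, even), read p_1/q_1
a_0=14:  p_0=14·1+0=14,  q_0=14·0+1=1
a_1=7:  p_1=7·14+1=99,  q_1=7·1+0=7
→ (99, 7).  Check: 99²=9801, 200·7²=9800, difference 1.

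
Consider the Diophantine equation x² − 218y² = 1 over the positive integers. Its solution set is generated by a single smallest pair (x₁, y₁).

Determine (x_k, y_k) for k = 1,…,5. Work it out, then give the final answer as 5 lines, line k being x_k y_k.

126003 8534
31753512017 2150619204
8002075549230099 541968943114690
2016571050827526816577 136579425476409948936
508188004226839647389073363 34418834696066196648450926

√218 = [14; 1,3,3,1,28, …], period ℓ=5 (odd) → k=9
step 0: (14, 1)  from 14·(1,0) + (0,1)
step 1: (15, 1)  from 1·(14,1) + (1,0)
…
step 4: (251, 17)  from 1·(192,13) + (59,4)
…
step 8: (96370, 6527)  from 3·(29633,2007) + (7471,506)
step 9: (126003, 8534)  from 1·(96370,6527) + (29633,2007)
→ (126003, 8534).  Check: 126003²=15876756009, 218·8534²=15876756008, difference 1.
k=2:  x_2 = 126003·126003+218·8534·8534 = 31753512017,  y_2 = 126003·8534+8534·126003 = 2150619204
k=3:  x_3 = 126003·31753512017+218·8534·2150619204 = 8002075549230099,  y_3 = 126003·2150619204+8534·31753512017 = 541968943114690
k=4:  x_4 = 126003·8002075549230099+218·8534·541968943114690 = 2016571050827526816577,  y_4 = 126003·541968943114690+8534·8002075549230099 = 136579425476409948936
k=5:  x_5 = 126003·2016571050827526816577+218·8534·136579425476409948936 = 508188004226839647389073363,  y_5 = 126003·136579425476409948936+8534·2016571050827526816577 = 34418834696066196648450926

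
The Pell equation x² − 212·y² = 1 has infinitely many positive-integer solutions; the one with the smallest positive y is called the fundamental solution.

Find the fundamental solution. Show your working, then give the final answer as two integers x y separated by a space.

[14; 1,1,3,1,1,…,1,1,28] for √212; ℓ=14 ⇒ convergent index 13
step 0: (14, 1)  from 14·(1,0) + (0,1)
step 1: (15, 1)  from 1·(14,1) + (1,0)
…
step 5: (233, 16)  from 1·(131,9) + (102,7)
step 6: (364, 25)  from 1·(233,16) + (131,9)
step 7: (2417, 166)  from 6·(364,25) + (233,16)
step 8: (2781, 191)  from 1·(2417,166) + (364,25)
…
step 10: (7979, 548)  from 1·(5198,357) + (2781,191)
…
step 12: (37114, 2549)  from 1·(29135,2001) + (7979,548)
step 13: (66249, 4550)  from 1·(37114,2549) + (29135,2001)
(x₁, y₁) = (66249, 4550);  66249² − 212·4550² = 1 ✓

66249 4550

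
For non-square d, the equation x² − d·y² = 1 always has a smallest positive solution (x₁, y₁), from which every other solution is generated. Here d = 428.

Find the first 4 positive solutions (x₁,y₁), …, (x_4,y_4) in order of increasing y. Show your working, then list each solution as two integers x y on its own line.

√428 → a₀=20, period (1,2,4,1,5,10,5,1,4,2,1,40); ℓ=12 even so k=11
i=0: a=20 ⇒ p=20, q=1
i=1: a=1 ⇒ p=21, q=1
i=2: a=2 ⇒ p=62, q=3
i=3: a=4 ⇒ p=269, q=13
i=4: a=1 ⇒ p=331, q=16
i=5: a=5 ⇒ p=1924, q=93
i=6: a=10 ⇒ p=19571, q=946
i=7: a=5 ⇒ p=99779, q=4823
i=8: a=1 ⇒ p=119350, q=5769
i=9: a=4 ⇒ p=577179, q=27899
i=10: a=2 ⇒ p=1273708, q=61567
i=11: a=1 ⇒ p=1850887, q=89466
→ (1850887, 89466).  Check: 1850887²=3425782686769, 428·89466²=3425782686768, difference 1.
(x_2, y_2) = (1850887·1850887 + 428·89466·89466, 1850887·89466 + 89466·1850887) = (6851565373537, 331182912684)
(x_3, y_3) = (1850887·6851565373537 + 428·89466·331182912684, 1850887·331182912684 + 89466·6851565373537) = (25362946559057703751, 1225964295417811950)
(x_4, y_4) = (1850887·25362946559057703751 + 428·89466·1225964295417811950, 1850887·1225964295417811950 + 89466·25362946559057703751) = (93887896135702420679780737, 4538242753705644230486616)

1850887 89466
6851565373537 331182912684
25362946559057703751 1225964295417811950
93887896135702420679780737 4538242753705644230486616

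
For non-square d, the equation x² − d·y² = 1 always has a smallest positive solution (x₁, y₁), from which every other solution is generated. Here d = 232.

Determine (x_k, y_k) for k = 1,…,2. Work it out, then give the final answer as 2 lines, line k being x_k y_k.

19603 1287
768555217 50458122

d=232: √d = [15; 4,3,7,3,4,30] (ℓ=6, even), read p_5/q_5
a_0=15:  p_0=15·1+0=15,  q_0=15·0+1=1
a_1=4:  p_1=4·15+1=61,  q_1=4·1+0=4
a_2=3:  p_2=3·61+15=198,  q_2=3·4+1=13
a_3=7:  p_3=7·198+61=1447,  q_3=7·13+4=95
a_4=3:  p_4=3·1447+198=4539,  q_4=3·95+13=298
a_5=4:  p_5=4·4539+1447=19603,  q_5=4·298+95=1287
fundamental: x₁=19603, y₁=1287  (since 384277609 − 232·1656369 = 1)
k=2:  x_2 = 19603·19603+232·1287·1287 = 768555217,  y_2 = 19603·1287+1287·19603 = 50458122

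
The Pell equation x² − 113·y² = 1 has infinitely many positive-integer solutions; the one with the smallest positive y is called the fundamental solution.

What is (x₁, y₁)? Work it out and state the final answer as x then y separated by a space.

√113 = [10; 1,1,1,2,2,1,1,1,20, …], period ℓ=9 (odd) → k=17
step 0: (10, 1)  from 10·(1,0) + (0,1)
…
step 4: (85, 8)  from 2·(32,3) + (21,2)
…
step 7: (489, 46)  from 1·(287,27) + (202,19)
…
step 9: (16009, 1506)  from 20·(776,73) + (489,46)
step 10: (16785, 1579)  from 1·(16009,1506) + (776,73)
…
step 16: (758918, 71393)  from 1·(445435,41903) + (313483,29490)
step 17: (1204353, 113296)  from 1·(758918,71393) + (445435,41903)
fundamental: x₁=1204353, y₁=113296  (since 1450466148609 − 113·12835983616 = 1)

1204353 113296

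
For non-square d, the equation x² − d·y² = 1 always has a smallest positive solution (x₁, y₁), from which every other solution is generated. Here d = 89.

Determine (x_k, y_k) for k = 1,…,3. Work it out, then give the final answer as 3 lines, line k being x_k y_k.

√89 = [9; 2,3,3,2,18, …], period ℓ=5 (odd) → k=9
k=0  a_k=9  p_k/q_k = 9/1
k=1  a_k=2  p_k/q_k = 19/2
k=2  a_k=3  p_k/q_k = 66/7
k=3  a_k=3  p_k/q_k = 217/23
…
k=5  a_k=18  p_k/q_k = 9217/977
k=6  a_k=2  p_k/q_k = 18934/2007
k=7  a_k=3  p_k/q_k = 66019/6998
k=8  a_k=3  p_k/q_k = 216991/23001
k=9  a_k=2  p_k/q_k = 500001/53000
→ (500001, 53000).  Check: 500001²=250001000001, 89·53000²=250001000000, difference 1.
(500001+53000√89)^2 = 500002000001 + 53000106000√89
(500001+53000√89)^3 = 500003000004500001 + 53000212000159000√89

500001 53000
500002000001 53000106000
500003000004500001 53000212000159000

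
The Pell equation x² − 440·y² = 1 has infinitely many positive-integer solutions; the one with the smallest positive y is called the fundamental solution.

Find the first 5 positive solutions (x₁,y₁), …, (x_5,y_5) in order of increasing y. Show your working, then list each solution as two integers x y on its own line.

√440 → a₀=20, period (1,40); ℓ=2 even so k=1
k=0  a_k=20  p_k/q_k = 20/1
k=1  a_k=1  p_k/q_k = 21/1
(x₁, y₁) = (21, 1);  21² − 440·1² = 1 ✓
(21+1√440)^2 = 881 + 42√440
(21+1√440)^3 = 36981 + 1763√440
(21+1√440)^4 = 1552321 + 74004√440
(21+1√440)^5 = 65160501 + 3106405√440

21 1
881 42
36981 1763
1552321 74004
65160501 3106405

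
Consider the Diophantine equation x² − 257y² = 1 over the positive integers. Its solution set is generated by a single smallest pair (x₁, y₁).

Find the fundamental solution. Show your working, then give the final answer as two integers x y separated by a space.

513 32

[16; 32] for √257; ℓ=1 ⇒ convergent index 1
i=0: a=16 ⇒ p=16, q=1
i=1: a=32 ⇒ p=513, q=32
fundamental: x₁=513, y₁=32  (since 263169 − 257·1024 = 1)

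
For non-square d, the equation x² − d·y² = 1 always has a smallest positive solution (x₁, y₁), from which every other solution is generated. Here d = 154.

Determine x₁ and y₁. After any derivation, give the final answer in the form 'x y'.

21295 1716

d=154: √d = [12; 2,2,3,1,2,1,3,2,2,24] (ℓ=10, even), read p_9/q_9
i=0: a=12 ⇒ p=12, q=1
…
i=8: a=2 ⇒ p=8724, q=703
i=9: a=2 ⇒ p=21295, q=1716
→ (21295, 1716).  Check: 21295²=453477025, 154·1716²=453477024, difference 1.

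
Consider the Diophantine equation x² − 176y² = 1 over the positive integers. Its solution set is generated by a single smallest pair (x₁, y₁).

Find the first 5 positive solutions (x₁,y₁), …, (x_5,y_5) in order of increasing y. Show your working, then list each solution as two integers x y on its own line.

199 15
79201 5970
31521799 2376045
12545596801 945659940
4993116004999 376370280075

√176 = [13; 3,1,3,26, …], period ℓ=4 (even) → k=3
a_0=13:  p_0=13·1+0=13,  q_0=13·0+1=1
…
a_2=1:  p_2=1·40+13=53,  q_2=1·3+1=4
a_3=3:  p_3=3·53+40=199,  q_3=3·4+3=15
(x₁, y₁) = (199, 15);  199² − 176·15² = 1 ✓
k=2:  x_2 = 199·199+176·15·15 = 79201,  y_2 = 199·15+15·199 = 5970
k=3:  x_3 = 199·79201+176·15·5970 = 31521799,  y_3 = 199·5970+15·79201 = 2376045
k=4:  x_4 = 199·31521799+176·15·2376045 = 12545596801,  y_4 = 199·2376045+15·31521799 = 945659940
k=5:  x_5 = 199·12545596801+176·15·945659940 = 4993116004999,  y_5 = 199·945659940+15·12545596801 = 376370280075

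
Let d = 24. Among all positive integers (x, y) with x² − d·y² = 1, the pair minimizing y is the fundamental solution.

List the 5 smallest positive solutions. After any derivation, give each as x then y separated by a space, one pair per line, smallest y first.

[4; 1,8] for √24; ℓ=2 ⇒ convergent index 1
k=0  a_k=4  p_k/q_k = 4/1
k=1  a_k=1  p_k/q_k = 5/1
→ (5, 1).  Check: 5²=25, 24·1²=24, difference 1.
(x_2, y_2) = (5·5 + 24·1·1, 5·1 + 1·5) = (49, 10)
(x_3, y_3) = (5·49 + 24·1·10, 5·10 + 1·49) = (485, 99)
(x_4, y_4) = (5·485 + 24·1·99, 5·99 + 1·485) = (4801, 980)
(x_5, y_5) = (5·4801 + 24·1·980, 5·980 + 1·4801) = (47525, 9701)

5 1
49 10
485 99
4801 980
47525 9701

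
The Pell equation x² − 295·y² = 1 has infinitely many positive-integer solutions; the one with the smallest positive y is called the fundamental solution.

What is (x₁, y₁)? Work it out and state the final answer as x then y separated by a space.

2024999 117900

d=295: √d = [17; 5,1,2,3,2,6,2,3,2,1,5,34] (ℓ=12, even), read p_11/q_11
k=0  a_k=17  p_k/q_k = 17/1
k=1  a_k=5  p_k/q_k = 86/5
…
k=3  a_k=2  p_k/q_k = 292/17
k=4  a_k=3  p_k/q_k = 979/57
k=5  a_k=2  p_k/q_k = 2250/131
k=6  a_k=6  p_k/q_k = 14479/843
k=7  a_k=2  p_k/q_k = 31208/1817
k=8  a_k=3  p_k/q_k = 108103/6294
k=9  a_k=2  p_k/q_k = 247414/14405
k=10  a_k=1  p_k/q_k = 355517/20699
k=11  a_k=5  p_k/q_k = 2024999/117900
(x₁, y₁) = (2024999, 117900);  2024999² − 295·117900² = 1 ✓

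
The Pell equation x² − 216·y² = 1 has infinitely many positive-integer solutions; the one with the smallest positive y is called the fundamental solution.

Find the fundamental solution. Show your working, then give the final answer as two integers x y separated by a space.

√216 = [14; 1,2,3,2,1,28, …], period ℓ=6 (even) → k=5
k=0  a_k=14  p_k/q_k = 14/1
…
k=4  a_k=2  p_k/q_k = 338/23
k=5  a_k=1  p_k/q_k = 485/33
(x₁, y₁) = (485, 33);  485² − 216·33² = 1 ✓

485 33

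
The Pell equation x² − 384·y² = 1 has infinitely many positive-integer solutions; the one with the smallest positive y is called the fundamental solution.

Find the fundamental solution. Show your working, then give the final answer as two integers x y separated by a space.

4801 245

√384 → a₀=19, period (1,1,2,9,2,1,1,38); ℓ=8 even so k=7
k=0  a_k=19  p_k/q_k = 19/1
…
k=3  a_k=2  p_k/q_k = 98/5
k=4  a_k=9  p_k/q_k = 921/47
k=5  a_k=2  p_k/q_k = 1940/99
k=6  a_k=1  p_k/q_k = 2861/146
k=7  a_k=1  p_k/q_k = 4801/245
→ (4801, 245).  Check: 4801²=23049601, 384·245²=23049600, difference 1.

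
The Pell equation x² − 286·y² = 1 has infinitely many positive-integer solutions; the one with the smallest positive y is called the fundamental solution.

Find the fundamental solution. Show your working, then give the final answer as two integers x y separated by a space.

[16; 1,10,3,3,2,3,3,10,1,32] for √286; ℓ=10 ⇒ convergent index 9
k=0  a_k=16  p_k/q_k = 16/1
k=1  a_k=1  p_k/q_k = 17/1
…
k=4  a_k=3  p_k/q_k = 1911/113
…
k=6  a_k=3  p_k/q_k = 15102/893
…
k=8  a_k=10  p_k/q_k = 512132/30283
k=9  a_k=1  p_k/q_k = 561835/33222
fundamental: x₁=561835, y₁=33222  (since 315658567225 − 286·1103701284 = 1)

561835 33222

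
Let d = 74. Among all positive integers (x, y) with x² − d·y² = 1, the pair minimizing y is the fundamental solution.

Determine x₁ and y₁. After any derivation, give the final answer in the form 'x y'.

3699 430

√74 → a₀=8, period (1,1,1,1,16); ℓ=5 odd so k=9
step 0: (8, 1)  from 8·(1,0) + (0,1)
step 1: (9, 1)  from 1·(8,1) + (1,0)
step 2: (17, 2)  from 1·(9,1) + (8,1)
…
step 5: (714, 83)  from 16·(43,5) + (26,3)
step 6: (757, 88)  from 1·(714,83) + (43,5)
…
step 8: (2228, 259)  from 1·(1471,171) + (757,88)
step 9: (3699, 430)  from 1·(2228,259) + (1471,171)
→ (3699, 430).  Check: 3699²=13682601, 74·430²=13682600, difference 1.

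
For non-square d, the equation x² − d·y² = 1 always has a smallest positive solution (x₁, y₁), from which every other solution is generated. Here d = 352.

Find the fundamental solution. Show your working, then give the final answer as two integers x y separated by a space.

d=352: √d = [18; 1,3,5,9,5,3,1,36] (ℓ=8, even), read p_7/q_7
a_0=18:  p_0=18·1+0=18,  q_0=18·0+1=1
a_1=1:  p_1=1·18+1=19,  q_1=1·1+0=1
a_2=3:  p_2=3·19+18=75,  q_2=3·1+1=4
a_3=5:  p_3=5·75+19=394,  q_3=5·4+1=21
a_4=9:  p_4=9·394+75=3621,  q_4=9·21+4=193
a_5=5:  p_5=5·3621+394=18499,  q_5=5·193+21=986
a_6=3:  p_6=3·18499+3621=59118,  q_6=3·986+193=3151
a_7=1:  p_7=1·59118+18499=77617,  q_7=1·3151+986=4137
fundamental: x₁=77617, y₁=4137  (since 6024398689 − 352·17114769 = 1)

77617 4137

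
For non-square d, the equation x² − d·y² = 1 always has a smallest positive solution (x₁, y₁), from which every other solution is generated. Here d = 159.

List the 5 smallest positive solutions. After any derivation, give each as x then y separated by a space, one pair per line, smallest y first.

√159 = [12; 1,1,1,1,3,1,1,1,1,24, …], period ℓ=10 (even) → k=9
step 0: (12, 1)  from 12·(1,0) + (0,1)
…
step 2: (25, 2)  from 1·(13,1) + (12,1)
step 3: (38, 3)  from 1·(25,2) + (13,1)
step 4: (63, 5)  from 1·(38,3) + (25,2)
step 5: (227, 18)  from 3·(63,5) + (38,3)
…
step 7: (517, 41)  from 1·(290,23) + (227,18)
step 8: (807, 64)  from 1·(517,41) + (290,23)
step 9: (1324, 105)  from 1·(807,64) + (517,41)
→ (1324, 105).  Check: 1324²=1752976, 159·105²=1752975, difference 1.
n=2: (1324,105)∘(1324,105) = (1324·1324+159·105·105, 1324·105+105·1324) = (3505951,278040)
n=3: (3505951,278040)∘(1324,105) = (1324·3505951+159·105·278040, 1324·278040+105·3505951) = (9283756924,736249815)
n=4: (9283756924,736249815)∘(1324,105) = (1324·9283756924+159·105·736249815, 1324·736249815+105·9283756924) = (24583384828801,1949589232080)
n=5: (24583384828801,1949589232080)∘(1324,105) = (1324·24583384828801+159·105·1949589232080, 1324·1949589232080+105·24583384828801) = (65096793742908124,5162511550298025)

1324 105
3505951 278040
9283756924 736249815
24583384828801 1949589232080
65096793742908124 5162511550298025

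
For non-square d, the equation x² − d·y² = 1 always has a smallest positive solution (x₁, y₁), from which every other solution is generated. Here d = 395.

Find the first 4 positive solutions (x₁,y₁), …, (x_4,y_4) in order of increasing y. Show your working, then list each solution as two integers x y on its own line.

√395 → a₀=19, period (1,6,1,38); ℓ=4 even so k=3
k=0  a_k=19  p_k/q_k = 19/1
k=1  a_k=1  p_k/q_k = 20/1
k=2  a_k=6  p_k/q_k = 139/7
k=3  a_k=1  p_k/q_k = 159/8
→ (159, 8).  Check: 159²=25281, 395·8²=25280, difference 1.
k=2:  x_2 = 159·159+395·8·8 = 50561,  y_2 = 159·8+8·159 = 2544
k=3:  x_3 = 159·50561+395·8·2544 = 16078239,  y_3 = 159·2544+8·50561 = 808984
k=4:  x_4 = 159·16078239+395·8·808984 = 5112829441,  y_4 = 159·808984+8·16078239 = 257254368

159 8
50561 2544
16078239 808984
5112829441 257254368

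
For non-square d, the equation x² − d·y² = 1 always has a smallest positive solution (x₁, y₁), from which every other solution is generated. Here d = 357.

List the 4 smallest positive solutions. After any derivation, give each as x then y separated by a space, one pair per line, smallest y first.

3401 180
23133601 1224360
157354750601 8328096540
1070326990454401 56647711440720

[18; 1,8,2,8,1,36] for √357; ℓ=6 ⇒ convergent index 5
i=0: a=18 ⇒ p=18, q=1
…
i=4: a=8 ⇒ p=3042, q=161
i=5: a=1 ⇒ p=3401, q=180
fundamental: x₁=3401, y₁=180  (since 11566801 − 357·32400 = 1)
n=2: (3401,180)∘(3401,180) = (3401·3401+357·180·180, 3401·180+180·3401) = (23133601,1224360)
n=3: (23133601,1224360)∘(3401,180) = (3401·23133601+357·180·1224360, 3401·1224360+180·23133601) = (157354750601,8328096540)
n=4: (157354750601,8328096540)∘(3401,180) = (3401·157354750601+357·180·8328096540, 3401·8328096540+180·157354750601) = (1070326990454401,56647711440720)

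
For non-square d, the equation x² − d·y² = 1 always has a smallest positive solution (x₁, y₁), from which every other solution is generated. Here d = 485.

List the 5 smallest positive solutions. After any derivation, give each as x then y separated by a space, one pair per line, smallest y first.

969 44
1877921 85272
3639409929 165257092
7053174564481 320268159024
13669048666554249 620679526931420

√485 = [22; 44, …], period ℓ=1 (odd) → k=1
step 0: (22, 1)  from 22·(1,0) + (0,1)
step 1: (969, 44)  from 44·(22,1) + (1,0)
fundamental: x₁=969, y₁=44  (since 938961 − 485·1936 = 1)
k=2:  x_2 = 969·969+485·44·44 = 1877921,  y_2 = 969·44+44·969 = 85272
k=3:  x_3 = 969·1877921+485·44·85272 = 3639409929,  y_3 = 969·85272+44·1877921 = 165257092
k=4:  x_4 = 969·3639409929+485·44·165257092 = 7053174564481,  y_4 = 969·165257092+44·3639409929 = 320268159024
k=5:  x_5 = 969·7053174564481+485·44·320268159024 = 13669048666554249,  y_5 = 969·320268159024+44·7053174564481 = 620679526931420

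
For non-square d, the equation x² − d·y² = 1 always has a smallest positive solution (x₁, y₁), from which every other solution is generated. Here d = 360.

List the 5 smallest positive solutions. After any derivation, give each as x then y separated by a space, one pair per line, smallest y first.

√360 = [18; 1,36, …], period ℓ=2 (even) → k=1
step 0: (18, 1)  from 18·(1,0) + (0,1)
step 1: (19, 1)  from 1·(18,1) + (1,0)
→ (19, 1).  Check: 19²=361, 360·1²=360, difference 1.
(x_2, y_2) = (19·19 + 360·1·1, 19·1 + 1·19) = (721, 38)
(x_3, y_3) = (19·721 + 360·1·38, 19·38 + 1·721) = (27379, 1443)
(x_4, y_4) = (19·27379 + 360·1·1443, 19·1443 + 1·27379) = (1039681, 54796)
(x_5, y_5) = (19·1039681 + 360·1·54796, 19·54796 + 1·1039681) = (39480499, 2080805)

19 1
721 38
27379 1443
1039681 54796
39480499 2080805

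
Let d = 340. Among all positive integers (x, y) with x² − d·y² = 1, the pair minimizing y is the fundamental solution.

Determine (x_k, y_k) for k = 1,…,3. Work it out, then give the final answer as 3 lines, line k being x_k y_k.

285769 15498
163327842721 8857695924
93348068572789129 5062509812995614

[18; 2,3,1,1,1,…,3,2,36] for √340; ℓ=14 ⇒ convergent index 13
k=0  a_k=18  p_k/q_k = 18/1
k=1  a_k=2  p_k/q_k = 37/2
…
k=5  a_k=1  p_k/q_k = 461/25
…
k=7  a_k=8  p_k/q_k = 6509/353
k=8  a_k=1  p_k/q_k = 7265/394
k=9  a_k=1  p_k/q_k = 13774/747
…
k=12  a_k=3  p_k/q_k = 125478/6805
k=13  a_k=2  p_k/q_k = 285769/15498
fundamental: x₁=285769, y₁=15498  (since 81663921361 − 340·240188004 = 1)
(x_2, y_2) = (285769·285769 + 340·15498·15498, 285769·15498 + 15498·285769) = (163327842721, 8857695924)
(x_3, y_3) = (285769·163327842721 + 340·15498·8857695924, 285769·8857695924 + 15498·163327842721) = (93348068572789129, 5062509812995614)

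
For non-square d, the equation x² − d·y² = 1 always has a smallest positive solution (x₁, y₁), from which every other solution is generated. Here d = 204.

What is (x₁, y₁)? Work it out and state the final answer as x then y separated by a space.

4999 350

d=204: √d = [14; 3,1,1,6,1,1,3,28] (ℓ=8, even), read p_7/q_7
a_0=14:  p_0=14·1+0=14,  q_0=14·0+1=1
a_1=3:  p_1=3·14+1=43,  q_1=3·1+0=3
a_2=1:  p_2=1·43+14=57,  q_2=1·3+1=4
a_3=1:  p_3=1·57+43=100,  q_3=1·4+3=7
…
a_5=1:  p_5=1·657+100=757,  q_5=1·46+7=53
a_6=1:  p_6=1·757+657=1414,  q_6=1·53+46=99
a_7=3:  p_7=3·1414+757=4999,  q_7=3·99+53=350
fundamental: x₁=4999, y₁=350  (since 24990001 − 204·122500 = 1)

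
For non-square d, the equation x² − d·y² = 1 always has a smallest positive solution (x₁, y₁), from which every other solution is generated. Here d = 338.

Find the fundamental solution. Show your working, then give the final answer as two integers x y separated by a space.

114243 6214

[18; 2,1,1,2,36] for √338; ℓ=5 ⇒ convergent index 9
step 0: (18, 1)  from 18·(1,0) + (0,1)
step 1: (37, 2)  from 2·(18,1) + (1,0)
step 2: (55, 3)  from 1·(37,2) + (18,1)
…
step 5: (8696, 473)  from 36·(239,13) + (92,5)
step 6: (17631, 959)  from 2·(8696,473) + (239,13)
…
step 8: (43958, 2391)  from 1·(26327,1432) + (17631,959)
step 9: (114243, 6214)  from 2·(43958,2391) + (26327,1432)
→ (114243, 6214).  Check: 114243²=13051463049, 338·6214²=13051463048, difference 1.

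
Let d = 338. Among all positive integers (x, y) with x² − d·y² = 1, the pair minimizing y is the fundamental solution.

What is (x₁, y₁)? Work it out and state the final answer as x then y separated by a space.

114243 6214

[18; 2,1,1,2,36] for √338; ℓ=5 ⇒ convergent index 9
step 0: (18, 1)  from 18·(1,0) + (0,1)
…
step 2: (55, 3)  from 1·(37,2) + (18,1)
step 3: (92, 5)  from 1·(55,3) + (37,2)
step 4: (239, 13)  from 2·(92,5) + (55,3)
step 5: (8696, 473)  from 36·(239,13) + (92,5)
step 6: (17631, 959)  from 2·(8696,473) + (239,13)
step 7: (26327, 1432)  from 1·(17631,959) + (8696,473)
step 8: (43958, 2391)  from 1·(26327,1432) + (17631,959)
step 9: (114243, 6214)  from 2·(43958,2391) + (26327,1432)
fundamental: x₁=114243, y₁=6214  (since 13051463049 − 338·38613796 = 1)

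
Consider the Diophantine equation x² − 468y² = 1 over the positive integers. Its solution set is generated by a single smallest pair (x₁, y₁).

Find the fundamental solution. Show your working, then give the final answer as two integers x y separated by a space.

649 30

√468 = [21; 1,1,1,2,1,1,1,42, …], period ℓ=8 (even) → k=7
i=0: a=21 ⇒ p=21, q=1
…
i=3: a=1 ⇒ p=65, q=3
i=4: a=2 ⇒ p=173, q=8
i=5: a=1 ⇒ p=238, q=11
i=6: a=1 ⇒ p=411, q=19
i=7: a=1 ⇒ p=649, q=30
(x₁, y₁) = (649, 30);  649² − 468·30² = 1 ✓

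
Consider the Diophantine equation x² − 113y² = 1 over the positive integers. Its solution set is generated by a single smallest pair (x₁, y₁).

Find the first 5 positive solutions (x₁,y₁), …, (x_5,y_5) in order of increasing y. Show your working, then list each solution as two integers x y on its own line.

1204353 113296
2900932297217 272896754976
6987493029899166849 657328051091107760
16830816386073401651890177 1583310020631184911403584
40540488414026331506287881514113 3813728346553801555156190094544

d=113: √d = [10; 1,1,1,2,2,1,1,1,20] (ℓ=9, odd), read p_17/q_17
step 0: (10, 1)  from 10·(1,0) + (0,1)
step 1: (11, 1)  from 1·(10,1) + (1,0)
step 2: (21, 2)  from 1·(11,1) + (10,1)
step 3: (32, 3)  from 1·(21,2) + (11,1)
step 4: (85, 8)  from 2·(32,3) + (21,2)
step 5: (202, 19)  from 2·(85,8) + (32,3)
step 6: (287, 27)  from 1·(202,19) + (85,8)
step 7: (489, 46)  from 1·(287,27) + (202,19)
step 8: (776, 73)  from 1·(489,46) + (287,27)
step 9: (16009, 1506)  from 20·(776,73) + (489,46)
step 10: (16785, 1579)  from 1·(16009,1506) + (776,73)
step 11: (32794, 3085)  from 1·(16785,1579) + (16009,1506)
step 12: (49579, 4664)  from 1·(32794,3085) + (16785,1579)
step 13: (131952, 12413)  from 2·(49579,4664) + (32794,3085)
step 14: (313483, 29490)  from 2·(131952,12413) + (49579,4664)
step 15: (445435, 41903)  from 1·(313483,29490) + (131952,12413)
step 16: (758918, 71393)  from 1·(445435,41903) + (313483,29490)
step 17: (1204353, 113296)  from 1·(758918,71393) + (445435,41903)
(x₁, y₁) = (1204353, 113296);  1204353² − 113·113296² = 1 ✓
n=2: (1204353,113296)∘(1204353,113296) = (1204353·1204353+113·113296·113296, 1204353·113296+113296·1204353) = (2900932297217,272896754976)
n=3: (2900932297217,272896754976)∘(1204353,113296) = (1204353·2900932297217+113·113296·272896754976, 1204353·272896754976+113296·2900932297217) = (6987493029899166849,657328051091107760)
n=4: (6987493029899166849,657328051091107760)∘(1204353,113296) = (1204353·6987493029899166849+113·113296·657328051091107760, 1204353·657328051091107760+113296·6987493029899166849) = (16830816386073401651890177,1583310020631184911403584)
n=5: (16830816386073401651890177,1583310020631184911403584)∘(1204353,113296) = (1204353·16830816386073401651890177+113·113296·1583310020631184911403584, 1204353·1583310020631184911403584+113296·16830816386073401651890177) = (40540488414026331506287881514113,3813728346553801555156190094544)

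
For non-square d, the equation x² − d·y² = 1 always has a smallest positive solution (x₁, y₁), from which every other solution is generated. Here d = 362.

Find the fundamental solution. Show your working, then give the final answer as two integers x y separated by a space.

d=362: √d = [19; 38] (ℓ=1, odd), read p_1/q_1
step 0: (19, 1)  from 19·(1,0) + (0,1)
step 1: (723, 38)  from 38·(19,1) + (1,0)
fundamental: x₁=723, y₁=38  (since 522729 − 362·1444 = 1)

723 38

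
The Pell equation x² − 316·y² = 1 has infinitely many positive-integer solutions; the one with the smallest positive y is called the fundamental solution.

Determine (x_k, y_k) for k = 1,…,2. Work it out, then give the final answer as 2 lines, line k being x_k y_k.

12799 720
327628801 18430560

[17; 1,3,2,8,2,3,1,34] for √316; ℓ=8 ⇒ convergent index 7
i=0: a=17 ⇒ p=17, q=1
i=1: a=1 ⇒ p=18, q=1
…
i=3: a=2 ⇒ p=160, q=9
i=4: a=8 ⇒ p=1351, q=76
i=5: a=2 ⇒ p=2862, q=161
i=6: a=3 ⇒ p=9937, q=559
i=7: a=1 ⇒ p=12799, q=720
→ (12799, 720).  Check: 12799²=163814401, 316·720²=163814400, difference 1.
(x_2, y_2) = (12799·12799 + 316·720·720, 12799·720 + 720·12799) = (327628801, 18430560)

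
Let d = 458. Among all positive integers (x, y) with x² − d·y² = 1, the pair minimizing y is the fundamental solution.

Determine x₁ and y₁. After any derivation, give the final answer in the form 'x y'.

22899 1070

√458 = [21; 2,2,42, …], period ℓ=3 (odd) → k=5
step 0: (21, 1)  from 21·(1,0) + (0,1)
…
step 2: (107, 5)  from 2·(43,2) + (21,1)
…
step 4: (9181, 429)  from 2·(4537,212) + (107,5)
step 5: (22899, 1070)  from 2·(9181,429) + (4537,212)
fundamental: x₁=22899, y₁=1070  (since 524364201 − 458·1144900 = 1)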